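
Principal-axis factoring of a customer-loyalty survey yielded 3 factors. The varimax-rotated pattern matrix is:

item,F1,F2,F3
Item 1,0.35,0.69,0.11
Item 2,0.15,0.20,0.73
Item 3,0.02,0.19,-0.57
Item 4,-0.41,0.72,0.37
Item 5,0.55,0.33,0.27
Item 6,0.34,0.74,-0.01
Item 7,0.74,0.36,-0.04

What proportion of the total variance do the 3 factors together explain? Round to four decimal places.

SS loadings by factor: 1.2792, 1.8567, 1.0814; total = 4.2173.
Total variance with 7 standardized items is 7, so the solution explains 4.2173/7 = 0.6025.

0.6025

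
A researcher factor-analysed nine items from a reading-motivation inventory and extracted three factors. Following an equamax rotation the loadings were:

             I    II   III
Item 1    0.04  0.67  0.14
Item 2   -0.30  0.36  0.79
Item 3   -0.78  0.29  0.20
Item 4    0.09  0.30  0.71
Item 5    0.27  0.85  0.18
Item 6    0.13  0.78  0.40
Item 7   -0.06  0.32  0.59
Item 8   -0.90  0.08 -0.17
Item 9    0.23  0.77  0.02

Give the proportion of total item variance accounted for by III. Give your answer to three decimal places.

SS loadings for III = 0.14² + 0.79² + 0.20² + 0.71² + 0.18² + 0.40² + 0.59² + (-0.17)² + 0.02² = 1.7576
Proportion of variance = 1.7576 / 9 = 0.1953.

0.195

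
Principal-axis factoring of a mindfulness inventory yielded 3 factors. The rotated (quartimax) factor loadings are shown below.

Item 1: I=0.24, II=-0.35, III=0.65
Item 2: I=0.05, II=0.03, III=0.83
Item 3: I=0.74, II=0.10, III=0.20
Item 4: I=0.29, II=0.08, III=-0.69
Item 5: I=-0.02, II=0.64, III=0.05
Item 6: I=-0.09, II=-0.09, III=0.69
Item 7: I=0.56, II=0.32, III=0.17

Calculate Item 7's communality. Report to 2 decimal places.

h² = 0.56² + 0.32² + 0.17² = 0.3136 + 0.1024 + 0.0289 = 0.4449

0.44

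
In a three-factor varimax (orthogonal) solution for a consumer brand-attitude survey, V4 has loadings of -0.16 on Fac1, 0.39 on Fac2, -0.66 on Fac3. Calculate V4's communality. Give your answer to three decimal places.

0.613

h² = (-0.16)² + 0.39² + (-0.66)² = 0.0256 + 0.1521 + 0.4356 = 0.6133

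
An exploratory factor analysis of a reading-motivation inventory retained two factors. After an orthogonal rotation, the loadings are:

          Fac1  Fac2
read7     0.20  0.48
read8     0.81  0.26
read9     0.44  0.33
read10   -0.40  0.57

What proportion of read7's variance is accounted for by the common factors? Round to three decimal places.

h² = 0.20² + 0.48² = 0.0400 + 0.2304 = 0.2704

0.270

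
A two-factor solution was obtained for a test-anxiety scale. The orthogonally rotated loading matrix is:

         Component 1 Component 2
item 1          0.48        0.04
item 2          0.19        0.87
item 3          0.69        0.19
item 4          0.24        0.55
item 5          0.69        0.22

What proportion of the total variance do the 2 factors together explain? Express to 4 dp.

0.4844

Communalities: 0.2320, 0.7930, 0.5122, 0.3601, 0.5245; Σh² = 2.4218.
Total variance with 5 standardized items is 5, so the solution explains 2.4218/5 = 0.4844.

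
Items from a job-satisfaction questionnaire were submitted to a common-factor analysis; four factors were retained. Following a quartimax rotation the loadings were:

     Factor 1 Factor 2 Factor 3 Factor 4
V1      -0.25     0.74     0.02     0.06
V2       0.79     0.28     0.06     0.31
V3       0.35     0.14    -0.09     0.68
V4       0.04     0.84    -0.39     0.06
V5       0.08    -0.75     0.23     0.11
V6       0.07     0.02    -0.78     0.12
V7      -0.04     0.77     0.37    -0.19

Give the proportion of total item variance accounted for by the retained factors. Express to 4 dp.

SS loadings by factor: 0.8236, 2.5070, 0.9624, 0.6283; total = 4.9213.
Total variance with 7 standardized items is 7, so the solution explains 4.9213/7 = 0.7030.

0.7030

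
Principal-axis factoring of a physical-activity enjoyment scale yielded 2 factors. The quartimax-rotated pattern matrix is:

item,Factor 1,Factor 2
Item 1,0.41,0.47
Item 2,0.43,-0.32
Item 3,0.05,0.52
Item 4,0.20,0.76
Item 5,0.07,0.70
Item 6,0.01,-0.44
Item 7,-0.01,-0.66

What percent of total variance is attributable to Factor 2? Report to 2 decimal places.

32.72%

SS loadings for Factor 2 = 0.47² + (-0.32)² + 0.52² + 0.76² + 0.70² + (-0.44)² + (-0.66)² = 2.2905
With 7 standardized items, total variance = 7. Proportion = 2.2905/7 = 0.3272 → 32.72%.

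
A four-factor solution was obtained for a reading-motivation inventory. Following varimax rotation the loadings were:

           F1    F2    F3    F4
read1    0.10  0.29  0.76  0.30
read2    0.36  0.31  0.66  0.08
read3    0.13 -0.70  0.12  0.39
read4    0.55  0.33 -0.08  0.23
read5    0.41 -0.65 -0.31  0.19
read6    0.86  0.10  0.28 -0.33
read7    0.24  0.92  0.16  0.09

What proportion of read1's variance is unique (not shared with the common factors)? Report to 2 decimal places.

0.24

h² = 0.10² + 0.29² + 0.76² + 0.30² = 0.0100 + 0.0841 + 0.5776 + 0.0900 = 0.7617
Uniqueness u² = 1 − h² = 1 − 0.7617 = 0.2383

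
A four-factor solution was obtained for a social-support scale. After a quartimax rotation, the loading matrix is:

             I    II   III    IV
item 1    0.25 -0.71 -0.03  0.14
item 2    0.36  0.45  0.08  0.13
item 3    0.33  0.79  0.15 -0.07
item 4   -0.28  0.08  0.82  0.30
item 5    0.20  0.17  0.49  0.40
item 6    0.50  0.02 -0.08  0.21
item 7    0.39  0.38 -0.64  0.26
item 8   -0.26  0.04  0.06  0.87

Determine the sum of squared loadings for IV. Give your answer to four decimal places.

1.1600

SS loadings for IV = 0.14² + 0.13² + (-0.07)² + 0.30² + 0.40² + 0.21² + 0.26² + 0.87² = 0.0196 + 0.0169 + 0.0049 + 0.0900 + 0.1600 + 0.0441 + 0.0676 + 0.7569 = 1.1600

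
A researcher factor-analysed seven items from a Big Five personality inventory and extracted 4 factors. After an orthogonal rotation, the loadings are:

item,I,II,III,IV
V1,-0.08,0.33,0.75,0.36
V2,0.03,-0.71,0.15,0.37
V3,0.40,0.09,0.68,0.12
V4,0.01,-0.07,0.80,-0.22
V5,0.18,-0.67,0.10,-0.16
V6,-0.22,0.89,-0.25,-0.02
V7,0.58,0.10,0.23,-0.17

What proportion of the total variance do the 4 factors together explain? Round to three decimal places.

0.666

SS loadings by factor: 0.5846, 1.8770, 1.8128, 0.3842; total = 4.6586.
Total variance with 7 standardized items is 7, so the solution explains 4.6586/7 = 0.6655.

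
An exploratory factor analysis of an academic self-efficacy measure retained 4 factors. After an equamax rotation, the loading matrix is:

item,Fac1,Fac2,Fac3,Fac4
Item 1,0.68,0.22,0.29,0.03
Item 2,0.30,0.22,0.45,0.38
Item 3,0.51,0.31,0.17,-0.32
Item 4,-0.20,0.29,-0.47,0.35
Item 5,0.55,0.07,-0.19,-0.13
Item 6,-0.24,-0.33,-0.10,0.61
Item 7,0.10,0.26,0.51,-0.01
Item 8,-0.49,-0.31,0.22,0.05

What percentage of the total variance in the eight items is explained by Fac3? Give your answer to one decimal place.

11.1%

SS loadings for Fac3 = 0.29² + 0.45² + 0.17² + (-0.47)² + (-0.19)² + (-0.10)² + 0.51² + 0.22² = 0.8910
With 8 standardized items, total variance = 8. Proportion = 0.8910/8 = 0.1114 → 11.14%.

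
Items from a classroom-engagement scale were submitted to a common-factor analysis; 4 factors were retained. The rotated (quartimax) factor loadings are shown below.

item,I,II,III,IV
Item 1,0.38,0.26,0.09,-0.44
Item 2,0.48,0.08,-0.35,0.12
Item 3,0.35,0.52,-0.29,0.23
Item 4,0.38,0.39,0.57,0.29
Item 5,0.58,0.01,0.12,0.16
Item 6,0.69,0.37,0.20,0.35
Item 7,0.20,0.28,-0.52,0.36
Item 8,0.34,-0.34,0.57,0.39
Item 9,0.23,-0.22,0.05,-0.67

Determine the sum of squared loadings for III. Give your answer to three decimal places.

SS loadings for III = 0.09² + (-0.35)² + (-0.29)² + 0.57² + 0.12² + 0.20² + (-0.52)² + 0.57² + 0.05² = 0.0081 + 0.1225 + 0.0841 + 0.3249 + 0.0144 + 0.0400 + 0.2704 + 0.3249 + 0.0025 = 1.1918

1.192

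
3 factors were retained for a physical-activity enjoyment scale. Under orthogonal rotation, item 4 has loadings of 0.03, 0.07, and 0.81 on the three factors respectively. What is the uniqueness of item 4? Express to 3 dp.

h² = 0.03² + 0.07² + 0.81² = 0.0009 + 0.0049 + 0.6561 = 0.6619
Uniqueness u² = 1 − h² = 1 − 0.6619 = 0.3381

0.338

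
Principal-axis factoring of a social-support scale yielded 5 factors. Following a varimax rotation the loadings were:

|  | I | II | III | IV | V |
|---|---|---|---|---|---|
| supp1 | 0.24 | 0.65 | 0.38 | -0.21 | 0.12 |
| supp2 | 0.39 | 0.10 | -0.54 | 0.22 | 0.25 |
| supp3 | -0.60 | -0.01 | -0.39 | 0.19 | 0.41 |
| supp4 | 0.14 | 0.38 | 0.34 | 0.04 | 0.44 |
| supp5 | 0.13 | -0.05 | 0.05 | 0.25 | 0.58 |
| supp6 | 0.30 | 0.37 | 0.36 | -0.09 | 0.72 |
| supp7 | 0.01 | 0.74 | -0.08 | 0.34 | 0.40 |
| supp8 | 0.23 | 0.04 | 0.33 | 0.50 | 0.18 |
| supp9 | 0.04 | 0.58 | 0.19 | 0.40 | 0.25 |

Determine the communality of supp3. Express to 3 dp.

h² = (-0.60)² + (-0.01)² + (-0.39)² + 0.19² + 0.41² = 0.3600 + 0.0001 + 0.1521 + 0.0361 + 0.1681 = 0.7164

0.716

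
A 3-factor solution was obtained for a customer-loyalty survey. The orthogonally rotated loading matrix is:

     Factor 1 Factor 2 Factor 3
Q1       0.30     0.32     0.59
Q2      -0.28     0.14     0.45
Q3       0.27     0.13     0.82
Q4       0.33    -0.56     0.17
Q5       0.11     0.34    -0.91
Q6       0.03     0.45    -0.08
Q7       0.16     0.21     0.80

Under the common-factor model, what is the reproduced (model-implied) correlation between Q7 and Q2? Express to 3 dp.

r̂ = Σ λ_i·λ_j across factors = (0.16)(-0.28) + (0.21)(0.14) + (0.80)(0.45)
  = -0.0448 +0.0294 +0.3600 = 0.3446

0.345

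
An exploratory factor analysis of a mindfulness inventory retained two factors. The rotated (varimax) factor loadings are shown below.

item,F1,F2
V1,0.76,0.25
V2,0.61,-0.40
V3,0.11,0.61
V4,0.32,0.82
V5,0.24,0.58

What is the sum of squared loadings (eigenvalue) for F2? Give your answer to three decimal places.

SS loadings for F2 = 0.25² + (-0.40)² + 0.61² + 0.82² + 0.58² = 0.0625 + 0.1600 + 0.3721 + 0.6724 + 0.3364 = 1.6034

1.603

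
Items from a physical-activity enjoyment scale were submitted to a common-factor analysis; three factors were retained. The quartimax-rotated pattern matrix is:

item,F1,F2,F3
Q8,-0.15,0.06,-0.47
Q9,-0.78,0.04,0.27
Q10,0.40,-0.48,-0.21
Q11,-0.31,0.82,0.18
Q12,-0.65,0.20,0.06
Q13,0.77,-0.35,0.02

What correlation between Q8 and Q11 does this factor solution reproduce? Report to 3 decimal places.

r̂ = Σ λ_i·λ_j across factors = (-0.15)(-0.31) + (0.06)(0.82) + (-0.47)(0.18)
  = +0.0465 +0.0492 -0.0846 = 0.0111

0.011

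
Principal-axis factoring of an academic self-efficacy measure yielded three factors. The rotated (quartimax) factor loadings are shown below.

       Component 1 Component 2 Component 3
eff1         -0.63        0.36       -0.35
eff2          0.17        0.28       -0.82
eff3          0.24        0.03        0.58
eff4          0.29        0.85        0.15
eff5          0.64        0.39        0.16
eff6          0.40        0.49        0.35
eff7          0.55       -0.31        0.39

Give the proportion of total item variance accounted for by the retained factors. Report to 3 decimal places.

0.616

Communalities: 0.6490, 0.7797, 0.3949, 0.8291, 0.5873, 0.5226, 0.5507; Σh² = 4.3133.
Total variance with 7 standardized items is 7, so the solution explains 4.3133/7 = 0.6162.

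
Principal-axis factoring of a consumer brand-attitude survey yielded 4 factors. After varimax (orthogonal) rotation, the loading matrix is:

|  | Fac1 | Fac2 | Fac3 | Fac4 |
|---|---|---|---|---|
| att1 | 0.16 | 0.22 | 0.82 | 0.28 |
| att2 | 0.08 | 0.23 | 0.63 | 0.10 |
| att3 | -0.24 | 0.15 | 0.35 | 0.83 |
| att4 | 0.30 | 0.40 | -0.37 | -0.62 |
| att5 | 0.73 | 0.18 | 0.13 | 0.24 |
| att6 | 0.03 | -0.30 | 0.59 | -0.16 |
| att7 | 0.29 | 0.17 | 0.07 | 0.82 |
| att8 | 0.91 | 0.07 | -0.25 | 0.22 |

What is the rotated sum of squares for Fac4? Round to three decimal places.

1.966

SS loadings for Fac4 = 0.28² + 0.10² + 0.83² + (-0.62)² + 0.24² + (-0.16)² + 0.82² + 0.22² = 0.0784 + 0.0100 + 0.6889 + 0.3844 + 0.0576 + 0.0256 + 0.6724 + 0.0484 = 1.9657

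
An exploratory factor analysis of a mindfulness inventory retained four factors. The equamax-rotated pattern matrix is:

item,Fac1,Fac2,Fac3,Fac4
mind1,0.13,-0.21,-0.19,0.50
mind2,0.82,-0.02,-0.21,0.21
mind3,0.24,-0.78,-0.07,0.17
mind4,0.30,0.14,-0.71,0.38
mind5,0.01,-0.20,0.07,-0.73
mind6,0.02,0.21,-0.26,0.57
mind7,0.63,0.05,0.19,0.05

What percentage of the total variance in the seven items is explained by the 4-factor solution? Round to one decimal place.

57.4%

SS loadings by factor: 1.2343, 0.7591, 0.6978, 1.3277; total = 4.0189.
Total variance with 7 standardized items is 7, so the solution explains 4.0189/7 = 0.5741 = 57.41%.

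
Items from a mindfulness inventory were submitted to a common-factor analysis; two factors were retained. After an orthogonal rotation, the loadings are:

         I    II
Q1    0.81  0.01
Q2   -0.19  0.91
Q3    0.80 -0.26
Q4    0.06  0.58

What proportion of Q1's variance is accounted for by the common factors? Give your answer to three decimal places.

0.656

h² = 0.81² + 0.01² = 0.6561 + 0.0001 = 0.6562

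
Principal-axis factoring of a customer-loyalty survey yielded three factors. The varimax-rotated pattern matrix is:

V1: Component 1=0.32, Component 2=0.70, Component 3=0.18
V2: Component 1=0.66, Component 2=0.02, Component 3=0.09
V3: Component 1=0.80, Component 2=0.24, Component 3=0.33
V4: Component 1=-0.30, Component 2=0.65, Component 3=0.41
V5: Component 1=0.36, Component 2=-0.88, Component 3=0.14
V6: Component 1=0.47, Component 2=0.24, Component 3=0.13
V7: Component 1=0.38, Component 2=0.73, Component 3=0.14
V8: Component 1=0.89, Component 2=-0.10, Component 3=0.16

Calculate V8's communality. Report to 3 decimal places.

0.828

h² = 0.89² + (-0.10)² + 0.16² = 0.7921 + 0.0100 + 0.0256 = 0.8277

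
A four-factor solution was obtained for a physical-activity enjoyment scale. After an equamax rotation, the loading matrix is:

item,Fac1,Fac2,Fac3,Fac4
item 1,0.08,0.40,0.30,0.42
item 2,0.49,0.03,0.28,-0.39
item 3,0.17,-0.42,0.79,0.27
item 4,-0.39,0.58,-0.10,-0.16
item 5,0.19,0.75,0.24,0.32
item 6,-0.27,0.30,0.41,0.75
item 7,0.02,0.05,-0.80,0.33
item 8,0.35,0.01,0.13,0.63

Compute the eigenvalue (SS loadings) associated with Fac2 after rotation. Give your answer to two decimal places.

1.33

SS loadings for Fac2 = 0.40² + 0.03² + (-0.42)² + 0.58² + 0.75² + 0.30² + 0.05² + 0.01² = 0.1600 + 0.0009 + 0.1764 + 0.3364 + 0.5625 + 0.0900 + 0.0025 + 0.0001 = 1.3288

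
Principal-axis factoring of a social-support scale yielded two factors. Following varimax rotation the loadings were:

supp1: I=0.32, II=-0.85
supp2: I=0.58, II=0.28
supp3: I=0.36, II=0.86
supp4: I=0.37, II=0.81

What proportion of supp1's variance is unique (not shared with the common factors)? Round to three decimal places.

h² = 0.32² + (-0.85)² = 0.1024 + 0.7225 = 0.8249
Uniqueness u² = 1 − h² = 1 − 0.8249 = 0.1751

0.175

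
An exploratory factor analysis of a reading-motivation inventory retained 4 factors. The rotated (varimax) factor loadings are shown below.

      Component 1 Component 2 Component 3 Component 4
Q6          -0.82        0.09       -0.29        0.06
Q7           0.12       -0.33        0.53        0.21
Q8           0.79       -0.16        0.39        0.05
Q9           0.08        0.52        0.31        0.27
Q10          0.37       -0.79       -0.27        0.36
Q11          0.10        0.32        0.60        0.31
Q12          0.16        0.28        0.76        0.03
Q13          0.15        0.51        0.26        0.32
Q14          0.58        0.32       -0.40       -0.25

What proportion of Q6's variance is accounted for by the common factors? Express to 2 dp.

h² = (-0.82)² + 0.09² + (-0.29)² + 0.06² = 0.6724 + 0.0081 + 0.0841 + 0.0036 = 0.7682

0.77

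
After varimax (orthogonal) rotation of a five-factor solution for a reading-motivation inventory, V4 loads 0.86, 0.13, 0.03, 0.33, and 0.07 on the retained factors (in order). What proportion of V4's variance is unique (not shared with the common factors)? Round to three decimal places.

0.129

h² = 0.86² + 0.13² + 0.03² + 0.33² + 0.07² = 0.7396 + 0.0169 + 0.0009 + 0.1089 + 0.0049 = 0.8712
Uniqueness u² = 1 − h² = 1 − 0.8712 = 0.1288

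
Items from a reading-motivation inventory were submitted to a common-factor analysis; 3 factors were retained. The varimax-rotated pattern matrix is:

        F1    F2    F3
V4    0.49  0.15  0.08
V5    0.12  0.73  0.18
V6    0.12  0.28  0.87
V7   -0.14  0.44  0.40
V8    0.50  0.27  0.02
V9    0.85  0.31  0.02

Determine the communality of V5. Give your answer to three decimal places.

0.580

h² = 0.12² + 0.73² + 0.18² = 0.0144 + 0.5329 + 0.0324 = 0.5797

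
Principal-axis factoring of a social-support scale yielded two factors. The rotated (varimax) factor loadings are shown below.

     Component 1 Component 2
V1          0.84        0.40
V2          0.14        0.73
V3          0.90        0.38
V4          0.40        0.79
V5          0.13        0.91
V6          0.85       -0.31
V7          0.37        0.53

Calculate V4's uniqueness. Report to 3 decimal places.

h² = 0.40² + 0.79² = 0.1600 + 0.6241 = 0.7841
Uniqueness u² = 1 − h² = 1 − 0.7841 = 0.2159

0.216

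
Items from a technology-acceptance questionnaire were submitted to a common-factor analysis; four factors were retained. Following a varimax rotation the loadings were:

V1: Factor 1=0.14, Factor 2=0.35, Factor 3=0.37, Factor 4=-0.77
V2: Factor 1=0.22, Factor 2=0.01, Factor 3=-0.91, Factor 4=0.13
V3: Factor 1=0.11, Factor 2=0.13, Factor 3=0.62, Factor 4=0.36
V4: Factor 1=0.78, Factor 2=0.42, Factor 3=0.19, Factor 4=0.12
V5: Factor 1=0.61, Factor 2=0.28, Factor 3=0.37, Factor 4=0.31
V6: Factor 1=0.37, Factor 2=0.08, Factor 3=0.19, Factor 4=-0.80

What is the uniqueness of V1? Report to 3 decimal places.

h² = 0.14² + 0.35² + 0.37² + (-0.77)² = 0.0196 + 0.1225 + 0.1369 + 0.5929 = 0.8719
Uniqueness u² = 1 − h² = 1 − 0.8719 = 0.1281

0.128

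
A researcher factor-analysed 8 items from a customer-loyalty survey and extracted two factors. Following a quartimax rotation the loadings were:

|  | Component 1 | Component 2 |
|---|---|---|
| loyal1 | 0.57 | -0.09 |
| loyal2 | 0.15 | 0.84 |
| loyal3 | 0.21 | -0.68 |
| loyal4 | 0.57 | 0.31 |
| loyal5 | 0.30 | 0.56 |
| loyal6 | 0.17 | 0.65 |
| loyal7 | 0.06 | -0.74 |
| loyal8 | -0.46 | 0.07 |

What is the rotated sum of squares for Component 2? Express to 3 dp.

2.561

SS loadings for Component 2 = (-0.09)² + 0.84² + (-0.68)² + 0.31² + 0.56² + 0.65² + (-0.74)² + 0.07² = 0.0081 + 0.7056 + 0.4624 + 0.0961 + 0.3136 + 0.4225 + 0.5476 + 0.0049 = 2.5608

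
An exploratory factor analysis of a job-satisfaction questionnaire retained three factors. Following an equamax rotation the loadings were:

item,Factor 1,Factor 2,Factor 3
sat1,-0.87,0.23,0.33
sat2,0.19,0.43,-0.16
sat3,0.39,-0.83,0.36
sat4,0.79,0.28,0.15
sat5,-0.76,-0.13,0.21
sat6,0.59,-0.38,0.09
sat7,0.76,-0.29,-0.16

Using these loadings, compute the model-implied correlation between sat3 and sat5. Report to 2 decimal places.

r̂ = Σ λ_i·λ_j across factors = (0.39)(-0.76) + (-0.83)(-0.13) + (0.36)(0.21)
  = -0.2964 +0.1079 +0.0756 = -0.1129

-0.11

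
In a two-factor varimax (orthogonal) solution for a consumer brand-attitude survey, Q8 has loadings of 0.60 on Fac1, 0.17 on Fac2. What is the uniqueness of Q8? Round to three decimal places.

0.611

h² = 0.60² + 0.17² = 0.3600 + 0.0289 = 0.3889
Uniqueness u² = 1 − h² = 1 − 0.3889 = 0.6111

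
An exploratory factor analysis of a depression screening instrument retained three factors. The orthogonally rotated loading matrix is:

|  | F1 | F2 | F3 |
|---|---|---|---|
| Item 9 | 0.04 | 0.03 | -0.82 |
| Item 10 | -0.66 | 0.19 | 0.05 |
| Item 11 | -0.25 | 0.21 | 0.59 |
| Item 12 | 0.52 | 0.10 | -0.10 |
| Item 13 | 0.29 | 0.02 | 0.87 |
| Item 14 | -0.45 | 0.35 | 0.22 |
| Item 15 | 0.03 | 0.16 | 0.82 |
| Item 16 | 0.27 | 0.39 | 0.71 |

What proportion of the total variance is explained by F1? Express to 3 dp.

SS loadings for F1 = 0.04² + (-0.66)² + (-0.25)² + 0.52² + 0.29² + (-0.45)² + 0.03² + 0.27² = 1.1305
Proportion of variance = 1.1305 / 8 = 0.1413.

0.141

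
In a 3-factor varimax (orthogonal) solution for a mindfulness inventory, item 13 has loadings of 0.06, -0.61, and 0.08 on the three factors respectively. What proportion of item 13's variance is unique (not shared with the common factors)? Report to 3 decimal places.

0.618

h² = 0.06² + (-0.61)² + 0.08² = 0.0036 + 0.3721 + 0.0064 = 0.3821
Uniqueness u² = 1 − h² = 1 − 0.3821 = 0.6179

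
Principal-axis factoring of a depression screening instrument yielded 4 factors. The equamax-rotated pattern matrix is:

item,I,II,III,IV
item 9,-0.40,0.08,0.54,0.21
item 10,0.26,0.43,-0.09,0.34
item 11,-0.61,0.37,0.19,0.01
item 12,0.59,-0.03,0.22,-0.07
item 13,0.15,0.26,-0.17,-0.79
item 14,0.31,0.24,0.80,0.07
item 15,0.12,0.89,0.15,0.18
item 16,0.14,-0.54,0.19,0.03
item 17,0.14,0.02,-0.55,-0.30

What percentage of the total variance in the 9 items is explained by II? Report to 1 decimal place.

17.1%

SS loadings for II = 0.08² + 0.43² + 0.37² + (-0.03)² + 0.26² + 0.24² + 0.89² + (-0.54)² + 0.02² = 1.5384
With 9 standardized items, total variance = 9. Proportion = 1.5384/9 = 0.1709 → 17.09%.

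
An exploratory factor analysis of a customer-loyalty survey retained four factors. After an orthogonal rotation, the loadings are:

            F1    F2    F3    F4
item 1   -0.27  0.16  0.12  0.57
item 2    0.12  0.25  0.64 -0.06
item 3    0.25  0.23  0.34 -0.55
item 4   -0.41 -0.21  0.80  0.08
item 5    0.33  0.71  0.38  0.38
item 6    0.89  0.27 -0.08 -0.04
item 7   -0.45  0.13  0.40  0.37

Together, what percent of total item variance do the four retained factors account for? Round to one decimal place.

65.9%

SS loadings by factor: 1.4214, 0.7790, 1.4904, 0.9203; total = 4.6111.
Total variance with 7 standardized items is 7, so the solution explains 4.6111/7 = 0.6587 = 65.87%.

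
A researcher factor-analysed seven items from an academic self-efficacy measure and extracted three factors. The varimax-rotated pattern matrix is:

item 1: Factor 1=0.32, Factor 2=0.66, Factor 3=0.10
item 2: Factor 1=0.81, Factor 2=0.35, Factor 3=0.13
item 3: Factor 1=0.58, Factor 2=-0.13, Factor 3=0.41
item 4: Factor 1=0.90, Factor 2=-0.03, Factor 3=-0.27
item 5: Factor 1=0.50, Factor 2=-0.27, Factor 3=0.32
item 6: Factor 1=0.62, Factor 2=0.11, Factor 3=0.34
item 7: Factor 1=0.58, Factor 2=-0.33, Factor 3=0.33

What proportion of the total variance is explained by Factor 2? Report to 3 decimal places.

SS loadings for Factor 2 = 0.66² + 0.35² + (-0.13)² + (-0.03)² + (-0.27)² + 0.11² + (-0.33)² = 0.7698
Proportion of variance = 0.7698 / 7 = 0.1100.

0.110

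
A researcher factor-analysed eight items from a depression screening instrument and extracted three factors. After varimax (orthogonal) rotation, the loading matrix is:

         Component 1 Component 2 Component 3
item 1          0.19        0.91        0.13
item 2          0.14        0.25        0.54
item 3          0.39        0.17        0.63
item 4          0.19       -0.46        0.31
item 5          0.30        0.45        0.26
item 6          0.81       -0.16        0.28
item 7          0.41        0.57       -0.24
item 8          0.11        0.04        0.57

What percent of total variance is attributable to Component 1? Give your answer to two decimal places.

SS loadings for Component 1 = 0.19² + 0.14² + 0.39² + 0.19² + 0.30² + 0.81² + 0.41² + 0.11² = 1.1702
With 8 standardized items, total variance = 8. Proportion = 1.1702/8 = 0.1463 → 14.63%.

14.63%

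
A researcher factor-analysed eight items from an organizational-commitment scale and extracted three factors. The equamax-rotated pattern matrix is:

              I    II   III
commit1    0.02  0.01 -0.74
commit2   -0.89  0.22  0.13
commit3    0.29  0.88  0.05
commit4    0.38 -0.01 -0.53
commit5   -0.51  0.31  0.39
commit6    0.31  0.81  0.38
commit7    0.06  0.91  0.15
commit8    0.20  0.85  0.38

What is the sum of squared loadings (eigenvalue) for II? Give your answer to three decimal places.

SS loadings for II = 0.01² + 0.22² + 0.88² + (-0.01)² + 0.31² + 0.81² + 0.91² + 0.85² = 0.0001 + 0.0484 + 0.7744 + 0.0001 + 0.0961 + 0.6561 + 0.8281 + 0.7225 = 3.1258

3.126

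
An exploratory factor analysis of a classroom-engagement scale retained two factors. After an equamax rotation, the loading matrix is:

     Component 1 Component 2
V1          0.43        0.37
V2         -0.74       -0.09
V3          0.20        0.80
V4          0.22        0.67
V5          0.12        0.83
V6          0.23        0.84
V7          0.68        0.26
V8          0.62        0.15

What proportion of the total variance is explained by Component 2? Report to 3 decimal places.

0.340

SS loadings for Component 2 = 0.37² + (-0.09)² + 0.80² + 0.67² + 0.83² + 0.84² + 0.26² + 0.15² = 2.7185
Proportion of variance = 2.7185 / 8 = 0.3398.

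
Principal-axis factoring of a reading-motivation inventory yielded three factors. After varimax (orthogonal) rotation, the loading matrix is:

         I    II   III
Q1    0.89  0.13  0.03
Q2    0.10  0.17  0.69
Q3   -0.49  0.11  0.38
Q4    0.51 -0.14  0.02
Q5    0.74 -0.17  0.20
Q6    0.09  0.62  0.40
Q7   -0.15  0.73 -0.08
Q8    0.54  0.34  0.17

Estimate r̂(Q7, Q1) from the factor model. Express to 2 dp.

r̂ = Σ λ_i·λ_j across factors = (-0.15)(0.89) + (0.73)(0.13) + (-0.08)(0.03)
  = -0.1335 +0.0949 -0.0024 = -0.0410

-0.04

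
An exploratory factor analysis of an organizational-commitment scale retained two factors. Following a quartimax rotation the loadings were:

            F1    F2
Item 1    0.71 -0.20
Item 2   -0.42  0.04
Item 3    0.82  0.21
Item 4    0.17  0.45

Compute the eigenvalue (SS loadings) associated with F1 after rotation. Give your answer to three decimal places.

SS loadings for F1 = 0.71² + (-0.42)² + 0.82² + 0.17² = 0.5041 + 0.1764 + 0.6724 + 0.0289 = 1.3818

1.382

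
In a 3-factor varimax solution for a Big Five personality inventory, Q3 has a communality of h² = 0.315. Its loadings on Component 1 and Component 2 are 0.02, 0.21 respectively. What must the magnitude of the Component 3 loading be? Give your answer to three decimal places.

0.520

Under orthogonal rotation h² = Σλ², so λ_Component 3² = h² − (0.0445) = 0.315 − 0.0445 = 0.2705.
|λ| = √0.2705 = 0.5201.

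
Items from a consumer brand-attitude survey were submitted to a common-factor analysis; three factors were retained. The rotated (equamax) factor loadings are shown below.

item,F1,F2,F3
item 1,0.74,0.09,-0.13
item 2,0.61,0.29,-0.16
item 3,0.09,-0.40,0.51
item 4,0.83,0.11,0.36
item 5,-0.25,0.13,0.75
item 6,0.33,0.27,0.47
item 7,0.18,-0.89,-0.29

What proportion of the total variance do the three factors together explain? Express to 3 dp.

0.609

SS loadings by factor: 1.8205, 1.1462, 1.2997; total = 4.2664.
Total variance with 7 standardized items is 7, so the solution explains 4.2664/7 = 0.6095.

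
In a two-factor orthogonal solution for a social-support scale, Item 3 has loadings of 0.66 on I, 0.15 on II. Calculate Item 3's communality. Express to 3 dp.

0.458

h² = 0.66² + 0.15² = 0.4356 + 0.0225 = 0.4581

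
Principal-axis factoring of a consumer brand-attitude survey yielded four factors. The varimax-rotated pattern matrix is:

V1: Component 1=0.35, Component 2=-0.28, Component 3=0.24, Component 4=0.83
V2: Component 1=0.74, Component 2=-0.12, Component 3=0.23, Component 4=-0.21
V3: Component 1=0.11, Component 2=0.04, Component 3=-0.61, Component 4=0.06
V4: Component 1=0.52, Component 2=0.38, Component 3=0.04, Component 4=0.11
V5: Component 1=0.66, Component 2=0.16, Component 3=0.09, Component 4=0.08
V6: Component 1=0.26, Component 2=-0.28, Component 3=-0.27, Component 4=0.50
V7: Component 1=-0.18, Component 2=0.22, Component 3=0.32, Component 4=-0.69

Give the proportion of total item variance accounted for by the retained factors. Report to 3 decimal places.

0.575

SS loadings by factor: 1.4882, 0.3912, 0.6676, 1.4812; total = 4.0282.
Total variance with 7 standardized items is 7, so the solution explains 4.0282/7 = 0.5755.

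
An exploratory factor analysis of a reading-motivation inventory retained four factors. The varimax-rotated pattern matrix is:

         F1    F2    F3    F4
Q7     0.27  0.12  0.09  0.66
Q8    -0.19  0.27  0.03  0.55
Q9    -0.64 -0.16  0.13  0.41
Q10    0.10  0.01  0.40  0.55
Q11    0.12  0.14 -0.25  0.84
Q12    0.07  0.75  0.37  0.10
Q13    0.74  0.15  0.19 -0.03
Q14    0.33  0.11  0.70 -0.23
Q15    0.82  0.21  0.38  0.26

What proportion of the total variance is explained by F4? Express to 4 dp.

SS loadings for F4 = 0.66² + 0.55² + 0.41² + 0.55² + 0.84² + 0.10² + (-0.03)² + (-0.23)² + 0.26² = 2.0457
Proportion of variance = 2.0457 / 9 = 0.2273.

0.2273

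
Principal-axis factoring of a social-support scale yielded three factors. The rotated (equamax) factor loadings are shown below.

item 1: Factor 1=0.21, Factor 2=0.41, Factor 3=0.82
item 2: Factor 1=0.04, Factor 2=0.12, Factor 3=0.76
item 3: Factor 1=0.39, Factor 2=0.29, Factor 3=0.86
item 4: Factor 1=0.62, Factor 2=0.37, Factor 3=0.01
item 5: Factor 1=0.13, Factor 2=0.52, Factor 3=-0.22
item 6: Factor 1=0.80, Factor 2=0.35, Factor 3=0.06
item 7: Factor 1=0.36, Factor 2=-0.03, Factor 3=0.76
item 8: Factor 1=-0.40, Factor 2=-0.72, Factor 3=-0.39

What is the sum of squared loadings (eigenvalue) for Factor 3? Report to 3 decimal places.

SS loadings for Factor 3 = 0.82² + 0.76² + 0.86² + 0.01² + (-0.22)² + 0.06² + 0.76² + (-0.39)² = 0.6724 + 0.5776 + 0.7396 + 0.0001 + 0.0484 + 0.0036 + 0.5776 + 0.1521 = 2.7714

2.771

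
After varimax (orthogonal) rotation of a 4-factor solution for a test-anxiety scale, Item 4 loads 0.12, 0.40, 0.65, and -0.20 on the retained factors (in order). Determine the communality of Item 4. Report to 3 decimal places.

0.637

h² = 0.12² + 0.40² + 0.65² + (-0.20)² = 0.0144 + 0.1600 + 0.4225 + 0.0400 = 0.6369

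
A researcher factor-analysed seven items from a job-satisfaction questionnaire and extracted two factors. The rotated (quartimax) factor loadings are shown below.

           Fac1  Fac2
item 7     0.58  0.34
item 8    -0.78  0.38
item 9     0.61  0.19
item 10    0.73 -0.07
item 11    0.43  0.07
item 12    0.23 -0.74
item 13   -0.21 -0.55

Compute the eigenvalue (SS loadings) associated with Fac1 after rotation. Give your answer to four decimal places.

SS loadings for Fac1 = 0.58² + (-0.78)² + 0.61² + 0.73² + 0.43² + 0.23² + (-0.21)² = 0.3364 + 0.6084 + 0.3721 + 0.5329 + 0.1849 + 0.0529 + 0.0441 = 2.1317

2.1317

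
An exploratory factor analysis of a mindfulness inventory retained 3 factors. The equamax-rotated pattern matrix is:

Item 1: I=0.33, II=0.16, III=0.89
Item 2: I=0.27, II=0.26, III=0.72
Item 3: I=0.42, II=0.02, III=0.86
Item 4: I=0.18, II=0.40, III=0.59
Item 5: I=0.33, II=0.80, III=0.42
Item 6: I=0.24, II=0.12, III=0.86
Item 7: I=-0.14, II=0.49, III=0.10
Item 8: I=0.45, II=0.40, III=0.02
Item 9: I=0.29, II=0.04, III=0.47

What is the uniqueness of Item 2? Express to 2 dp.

0.34

h² = 0.27² + 0.26² + 0.72² = 0.0729 + 0.0676 + 0.5184 = 0.6589
Uniqueness u² = 1 − h² = 1 − 0.6589 = 0.3411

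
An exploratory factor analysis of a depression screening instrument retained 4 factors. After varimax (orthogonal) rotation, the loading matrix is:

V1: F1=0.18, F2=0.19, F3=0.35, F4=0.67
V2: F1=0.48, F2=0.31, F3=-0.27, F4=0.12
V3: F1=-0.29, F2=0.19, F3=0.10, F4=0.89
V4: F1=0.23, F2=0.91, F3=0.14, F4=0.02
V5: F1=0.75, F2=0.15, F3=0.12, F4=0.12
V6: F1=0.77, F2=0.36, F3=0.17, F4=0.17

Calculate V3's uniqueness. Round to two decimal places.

0.08

h² = (-0.29)² + 0.19² + 0.10² + 0.89² = 0.0841 + 0.0361 + 0.0100 + 0.7921 = 0.9223
Uniqueness u² = 1 − h² = 1 − 0.9223 = 0.0777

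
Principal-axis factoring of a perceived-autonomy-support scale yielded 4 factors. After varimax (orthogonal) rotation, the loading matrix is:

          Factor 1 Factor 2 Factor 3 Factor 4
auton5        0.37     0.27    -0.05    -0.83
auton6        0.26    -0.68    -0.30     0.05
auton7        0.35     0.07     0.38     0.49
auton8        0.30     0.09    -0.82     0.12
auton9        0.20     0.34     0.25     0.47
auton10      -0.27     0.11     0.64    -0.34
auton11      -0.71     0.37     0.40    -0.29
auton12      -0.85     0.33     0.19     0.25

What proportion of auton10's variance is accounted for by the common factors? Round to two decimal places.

h² = (-0.27)² + 0.11² + 0.64² + (-0.34)² = 0.0729 + 0.0121 + 0.4096 + 0.1156 = 0.6102

0.61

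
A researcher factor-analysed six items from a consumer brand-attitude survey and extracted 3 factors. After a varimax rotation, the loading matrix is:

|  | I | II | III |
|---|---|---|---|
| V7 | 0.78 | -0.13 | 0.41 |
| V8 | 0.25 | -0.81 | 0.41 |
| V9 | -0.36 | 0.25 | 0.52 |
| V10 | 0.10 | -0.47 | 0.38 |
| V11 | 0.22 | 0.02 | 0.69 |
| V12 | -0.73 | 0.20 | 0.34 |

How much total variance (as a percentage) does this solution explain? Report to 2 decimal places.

62.19%

SS loadings by factor: 1.3918, 0.9968, 1.3427; total = 3.7313.
Total variance with 6 standardized items is 6, so the solution explains 3.7313/6 = 0.6219 = 62.19%.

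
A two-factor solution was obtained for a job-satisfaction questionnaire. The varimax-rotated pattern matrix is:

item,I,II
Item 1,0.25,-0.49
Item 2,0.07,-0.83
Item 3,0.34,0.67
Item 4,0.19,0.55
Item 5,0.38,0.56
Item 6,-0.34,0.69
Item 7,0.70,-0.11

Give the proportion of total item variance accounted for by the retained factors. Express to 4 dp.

0.4930

SS loadings by factor: 0.9691, 2.4822; total = 3.4513.
Total variance with 7 standardized items is 7, so the solution explains 3.4513/7 = 0.4930.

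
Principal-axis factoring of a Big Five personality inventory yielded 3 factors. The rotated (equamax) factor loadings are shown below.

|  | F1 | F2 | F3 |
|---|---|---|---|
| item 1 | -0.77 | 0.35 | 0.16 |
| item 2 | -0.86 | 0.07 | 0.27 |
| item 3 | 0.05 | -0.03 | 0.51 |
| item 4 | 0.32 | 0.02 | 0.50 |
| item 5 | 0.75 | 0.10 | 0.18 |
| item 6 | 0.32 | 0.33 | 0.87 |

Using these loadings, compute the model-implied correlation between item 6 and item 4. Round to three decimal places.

r̂ = Σ λ_i·λ_j across factors = (0.32)(0.32) + (0.33)(0.02) + (0.87)(0.50)
  = +0.1024 +0.0066 +0.4350 = 0.5440

0.544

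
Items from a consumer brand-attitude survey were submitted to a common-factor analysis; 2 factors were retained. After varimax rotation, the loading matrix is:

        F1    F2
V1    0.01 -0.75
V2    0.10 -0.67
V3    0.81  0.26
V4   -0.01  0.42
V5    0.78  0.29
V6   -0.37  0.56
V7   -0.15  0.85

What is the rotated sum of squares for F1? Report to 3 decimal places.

1.434

SS loadings for F1 = 0.01² + 0.10² + 0.81² + (-0.01)² + 0.78² + (-0.37)² + (-0.15)² = 0.0001 + 0.0100 + 0.6561 + 0.0001 + 0.6084 + 0.1369 + 0.0225 = 1.4341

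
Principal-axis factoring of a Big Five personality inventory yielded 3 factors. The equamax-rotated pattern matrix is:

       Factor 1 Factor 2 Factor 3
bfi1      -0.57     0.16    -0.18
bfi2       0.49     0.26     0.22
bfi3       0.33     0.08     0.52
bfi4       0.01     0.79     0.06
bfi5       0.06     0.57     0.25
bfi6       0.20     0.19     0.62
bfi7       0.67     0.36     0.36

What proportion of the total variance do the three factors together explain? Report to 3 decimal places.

Communalities: 0.3829, 0.3561, 0.3857, 0.6278, 0.3910, 0.4605, 0.7081; Σh² = 3.3121.
Total variance with 7 standardized items is 7, so the solution explains 3.3121/7 = 0.4732.

0.473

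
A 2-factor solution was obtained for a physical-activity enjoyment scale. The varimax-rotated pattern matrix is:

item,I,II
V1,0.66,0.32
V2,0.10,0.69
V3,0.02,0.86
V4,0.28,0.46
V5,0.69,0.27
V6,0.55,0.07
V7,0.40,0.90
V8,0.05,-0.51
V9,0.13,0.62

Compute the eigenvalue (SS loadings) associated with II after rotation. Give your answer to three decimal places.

SS loadings for II = 0.32² + 0.69² + 0.86² + 0.46² + 0.27² + 0.07² + 0.90² + (-0.51)² + 0.62² = 0.1024 + 0.4761 + 0.7396 + 0.2116 + 0.0729 + 0.0049 + 0.8100 + 0.2601 + 0.3844 = 3.0620

3.062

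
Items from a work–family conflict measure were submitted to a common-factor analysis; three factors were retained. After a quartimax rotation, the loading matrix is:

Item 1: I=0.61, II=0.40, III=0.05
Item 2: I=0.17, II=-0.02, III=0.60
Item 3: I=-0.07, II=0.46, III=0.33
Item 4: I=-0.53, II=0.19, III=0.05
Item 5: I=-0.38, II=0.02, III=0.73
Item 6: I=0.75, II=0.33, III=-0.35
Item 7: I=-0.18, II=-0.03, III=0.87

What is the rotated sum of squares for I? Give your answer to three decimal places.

SS loadings for I = 0.61² + 0.17² + (-0.07)² + (-0.53)² + (-0.38)² + 0.75² + (-0.18)² = 0.3721 + 0.0289 + 0.0049 + 0.2809 + 0.1444 + 0.5625 + 0.0324 = 1.4261

1.426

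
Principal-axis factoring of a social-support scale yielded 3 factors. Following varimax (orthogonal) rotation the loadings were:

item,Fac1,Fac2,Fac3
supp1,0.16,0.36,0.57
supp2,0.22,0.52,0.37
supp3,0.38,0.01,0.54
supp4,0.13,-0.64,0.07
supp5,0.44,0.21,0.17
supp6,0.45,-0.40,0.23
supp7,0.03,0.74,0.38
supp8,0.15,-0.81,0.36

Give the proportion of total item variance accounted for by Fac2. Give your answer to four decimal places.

SS loadings for Fac2 = 0.36² + 0.52² + 0.01² + (-0.64)² + 0.21² + (-0.40)² + 0.74² + (-0.81)² = 2.2175
Proportion of variance = 2.2175 / 8 = 0.2772.

0.2772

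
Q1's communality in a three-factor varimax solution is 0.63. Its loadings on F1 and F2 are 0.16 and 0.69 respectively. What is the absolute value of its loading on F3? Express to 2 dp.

0.36

Under orthogonal rotation h² = Σλ², so λ_F3² = h² − (0.5017) = 0.63 − 0.5017 = 0.1283.
|λ| = √0.1283 = 0.3582.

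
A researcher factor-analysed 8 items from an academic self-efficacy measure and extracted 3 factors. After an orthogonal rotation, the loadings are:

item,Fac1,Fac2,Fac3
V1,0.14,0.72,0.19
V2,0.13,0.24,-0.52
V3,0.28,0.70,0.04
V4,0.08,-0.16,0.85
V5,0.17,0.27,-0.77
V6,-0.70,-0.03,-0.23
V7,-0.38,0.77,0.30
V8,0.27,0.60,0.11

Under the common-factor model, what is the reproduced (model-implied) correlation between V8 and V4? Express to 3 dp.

0.019

r̂ = Σ λ_i·λ_j across factors = (0.27)(0.08) + (0.60)(-0.16) + (0.11)(0.85)
  = +0.0216 -0.0960 +0.0935 = 0.0191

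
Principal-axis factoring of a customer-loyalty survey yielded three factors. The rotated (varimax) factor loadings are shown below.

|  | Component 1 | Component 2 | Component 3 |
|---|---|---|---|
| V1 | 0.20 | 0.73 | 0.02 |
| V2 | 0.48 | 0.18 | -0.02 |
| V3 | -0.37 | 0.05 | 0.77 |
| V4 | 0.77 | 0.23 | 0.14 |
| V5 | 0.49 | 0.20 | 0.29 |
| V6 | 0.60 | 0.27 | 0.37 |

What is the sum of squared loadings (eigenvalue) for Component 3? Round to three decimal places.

0.834

SS loadings for Component 3 = 0.02² + (-0.02)² + 0.77² + 0.14² + 0.29² + 0.37² = 0.0004 + 0.0004 + 0.5929 + 0.0196 + 0.0841 + 0.1369 = 0.8343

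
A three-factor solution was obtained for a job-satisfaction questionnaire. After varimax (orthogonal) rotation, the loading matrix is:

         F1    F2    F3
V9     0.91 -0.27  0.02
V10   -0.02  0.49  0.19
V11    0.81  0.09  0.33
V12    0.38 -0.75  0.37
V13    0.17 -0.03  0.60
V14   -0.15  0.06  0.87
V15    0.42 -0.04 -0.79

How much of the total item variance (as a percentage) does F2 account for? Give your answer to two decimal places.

SS loadings for F2 = (-0.27)² + 0.49² + 0.09² + (-0.75)² + (-0.03)² + 0.06² + (-0.04)² = 0.8897
With 7 standardized items, total variance = 7. Proportion = 0.8897/7 = 0.1271 → 12.71%.

12.71%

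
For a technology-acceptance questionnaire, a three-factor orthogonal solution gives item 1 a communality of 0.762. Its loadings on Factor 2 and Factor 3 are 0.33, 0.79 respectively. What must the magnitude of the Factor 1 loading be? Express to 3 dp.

Under orthogonal rotation h² = Σλ², so λ_Factor 1² = h² − (0.7330) = 0.762 − 0.7330 = 0.0290.
|λ| = √0.0290 = 0.1703.

0.170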